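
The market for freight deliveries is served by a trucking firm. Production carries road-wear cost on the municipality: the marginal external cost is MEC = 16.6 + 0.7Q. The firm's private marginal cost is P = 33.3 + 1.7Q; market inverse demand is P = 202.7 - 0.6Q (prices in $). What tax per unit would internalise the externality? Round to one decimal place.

tax = $52.3 per unit

Social marginal cost = private MC + MEC = 49.9 + 2.4Q.
Set SMC = demand: 49.9 + 2.4Q = 202.7 - 0.6Q → Q* = 50.9333.
The Pigouvian tax equals MEC at Q*: 16.6 + 0.7×50.9333 = 52.2533.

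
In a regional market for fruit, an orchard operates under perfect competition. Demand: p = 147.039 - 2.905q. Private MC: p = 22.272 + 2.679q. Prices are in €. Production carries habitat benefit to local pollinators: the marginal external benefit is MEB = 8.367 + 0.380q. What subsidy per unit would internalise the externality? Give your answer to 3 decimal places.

subsidy = €18.089 per unit

Social marginal cost = private MC − MEB = 13.905 + 2.299q.
Set SMC = demand: 13.905 + 2.299q = 147.039 - 2.905q → q* = 25.5830.
The Pigouvian subsidy equals MEB at q*: 8.367 + 0.380×25.5830 = 18.0885.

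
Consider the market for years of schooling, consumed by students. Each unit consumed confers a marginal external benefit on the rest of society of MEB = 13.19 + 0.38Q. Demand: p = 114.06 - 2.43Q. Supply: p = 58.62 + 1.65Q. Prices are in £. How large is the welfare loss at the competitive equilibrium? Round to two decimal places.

Market equilibrium (private): 58.62 + 1.65Q = 114.06 - 2.43Q → Q_m = 13.5882.
Social marginal benefit = demand + MEB = 127.25 - 2.05Q.
Set SMB = MC: 127.25 - 2.05Q = 58.62 + 1.65Q → Q* = 18.5486.
The welfare-loss triangle has base |Q_m − Q*| and height MEB(Q_m) (the vertical gap between SMB and MC is zero at Q* and MEB at Q_m).
DWL = ½ × 4.9604 × 18.3535 = 45.5204.

DWL = £45.52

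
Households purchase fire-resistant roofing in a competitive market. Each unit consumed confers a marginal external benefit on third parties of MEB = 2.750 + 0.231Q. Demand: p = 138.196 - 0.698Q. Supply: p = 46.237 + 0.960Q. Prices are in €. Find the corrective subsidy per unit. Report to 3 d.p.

subsidy = €18.081 per unit

Social marginal benefit = demand + MEB = 140.946 - 0.467Q.
Set SMB = MC: 140.946 - 0.467Q = 46.237 + 0.960Q → Q* = 66.3693.
The Pigouvian subsidy equals MEB at Q*: 2.750 + 0.231×66.3693 = 18.0813.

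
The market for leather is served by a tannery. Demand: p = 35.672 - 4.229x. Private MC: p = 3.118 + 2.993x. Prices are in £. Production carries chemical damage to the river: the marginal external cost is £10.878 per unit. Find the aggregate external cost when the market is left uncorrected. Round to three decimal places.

Market equilibrium (private): 3.118 + 2.993x = 35.672 - 4.229x → x_m = 4.5076.
Total external cost = MEC × x_m = 10.878 × 4.5076 = 49.0337.

£49.034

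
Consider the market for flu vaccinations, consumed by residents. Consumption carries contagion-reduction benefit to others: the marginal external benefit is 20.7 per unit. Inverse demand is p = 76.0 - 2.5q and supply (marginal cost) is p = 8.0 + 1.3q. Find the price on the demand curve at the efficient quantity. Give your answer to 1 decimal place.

P = 17.6

Social marginal benefit = demand + MEB = 96.7 - 2.5q.
Set SMB = MC: 96.7 - 2.5q = 8.0 + 1.3q → q* = 23.3421.
Consumer price on the demand curve at q*: 76.0 − 2.5×23.3421 = 17.6448.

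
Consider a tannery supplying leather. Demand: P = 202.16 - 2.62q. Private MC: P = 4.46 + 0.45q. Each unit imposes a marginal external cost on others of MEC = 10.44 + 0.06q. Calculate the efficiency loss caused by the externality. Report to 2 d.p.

DWL = 32.68

Market equilibrium (private): 4.46 + 0.45q = 202.16 - 2.62q → q_m = 64.3974.
Social marginal cost = private MC + MEC = 14.90 + 0.51q.
Set SMC = demand: 14.90 + 0.51q = 202.16 - 2.62q → q* = 59.8275.
Between q* and q_m the wedge SMC − demand runs linearly from 0 to MEC(q_m), so the loss is a triangle.
DWL = ½ × 4.5699 × 14.3038 = 32.6835.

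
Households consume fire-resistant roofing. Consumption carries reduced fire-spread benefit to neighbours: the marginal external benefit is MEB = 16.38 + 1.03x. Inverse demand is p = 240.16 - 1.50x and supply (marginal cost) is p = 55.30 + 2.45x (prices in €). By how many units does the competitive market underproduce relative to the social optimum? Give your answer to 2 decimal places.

22.12 units

Market equilibrium (private): 55.30 + 2.45x = 240.16 - 1.50x → x_m = 46.8000.
Social marginal benefit = demand + MEB = 256.54 - 0.47x.
Set SMB = MC: 256.54 - 0.47x = 55.30 + 2.45x → x* = 68.9178.
Gap = |46.8000 − 68.9178| = 22.1178.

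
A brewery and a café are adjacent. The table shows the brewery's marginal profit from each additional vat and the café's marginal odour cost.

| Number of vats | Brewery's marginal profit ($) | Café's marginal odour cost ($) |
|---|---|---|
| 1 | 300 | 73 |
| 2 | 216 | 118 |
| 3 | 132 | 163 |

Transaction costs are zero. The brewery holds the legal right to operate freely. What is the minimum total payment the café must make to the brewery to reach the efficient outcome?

$132

Left alone the brewery would choose level 3 (marginal profit stays positive).
Efficient level: k* = 2 (marginal profit ≥ marginal odour cost through 2).
The café must at least cover the brewery's forgone profit from cutting 3→2: 132 = 132.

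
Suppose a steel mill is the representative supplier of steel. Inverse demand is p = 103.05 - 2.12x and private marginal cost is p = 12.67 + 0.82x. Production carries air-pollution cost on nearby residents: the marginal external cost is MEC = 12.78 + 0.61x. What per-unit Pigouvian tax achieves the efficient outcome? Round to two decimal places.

Social marginal cost = private MC + MEC = 25.45 + 1.43x.
Set SMC = demand: 25.45 + 1.43x = 103.05 - 2.12x → x* = 21.8592.
The Pigouvian tax equals MEC at x*: 12.78 + 0.61×21.8592 = 26.1141.

tax = 26.11 per unit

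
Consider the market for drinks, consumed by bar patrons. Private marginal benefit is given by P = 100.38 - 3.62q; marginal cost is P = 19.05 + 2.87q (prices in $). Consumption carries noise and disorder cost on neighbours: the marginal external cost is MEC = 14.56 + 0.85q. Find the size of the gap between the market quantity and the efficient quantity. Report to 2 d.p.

Market equilibrium (private): 19.05 + 2.87q = 100.38 - 3.62q → q_m = 12.5316.
Social marginal benefit = demand − MEC = 85.82 - 4.47q.
Set SMB = MC: 85.82 - 4.47q = 19.05 + 2.87q → q* = 9.0967.
Gap = |12.5316 − 9.0967| = 3.4349.

3.43 units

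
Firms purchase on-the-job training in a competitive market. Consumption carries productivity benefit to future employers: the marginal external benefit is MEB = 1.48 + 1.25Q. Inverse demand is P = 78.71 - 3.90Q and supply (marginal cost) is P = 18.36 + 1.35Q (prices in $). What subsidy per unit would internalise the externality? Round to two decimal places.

Social marginal benefit = demand + MEB = 80.19 - 2.65Q.
Set SMB = MC: 80.19 - 2.65Q = 18.36 + 1.35Q → Q* = 15.4575.
The Pigouvian subsidy equals MEB at Q*: 1.48 + 1.25×15.4575 = 20.8019.

subsidy = $20.80 per unit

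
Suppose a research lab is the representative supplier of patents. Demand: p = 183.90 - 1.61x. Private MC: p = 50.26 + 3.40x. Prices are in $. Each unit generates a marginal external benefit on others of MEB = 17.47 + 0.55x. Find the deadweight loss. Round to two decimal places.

DWL = $115.81

Market equilibrium (private): 50.26 + 3.40x = 183.90 - 1.61x → x_m = 26.6747.
Social marginal cost = private MC − MEB = 32.79 + 2.85x.
Set SMC = demand: 32.79 + 2.85x = 183.90 - 1.61x → x* = 33.8812.
Height of the DWL triangle at x_m is demand(x_m) − SMC(x_m) = MEB(x_m) = 32.1411.
DWL = ½ × 7.2065 × 32.1411 = 115.8124.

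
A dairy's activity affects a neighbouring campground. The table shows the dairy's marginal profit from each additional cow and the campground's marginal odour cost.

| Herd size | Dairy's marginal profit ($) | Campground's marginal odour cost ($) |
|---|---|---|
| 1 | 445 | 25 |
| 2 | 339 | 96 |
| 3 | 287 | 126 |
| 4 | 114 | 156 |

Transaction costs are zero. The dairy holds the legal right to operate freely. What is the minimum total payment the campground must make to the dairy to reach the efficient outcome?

$114

Left alone the dairy would choose level 4 (marginal profit stays positive).
Efficient level: k* = 3 (marginal profit ≥ marginal odour cost through 3).
The campground must at least cover the dairy's forgone profit from cutting 4→3: 114 = 114.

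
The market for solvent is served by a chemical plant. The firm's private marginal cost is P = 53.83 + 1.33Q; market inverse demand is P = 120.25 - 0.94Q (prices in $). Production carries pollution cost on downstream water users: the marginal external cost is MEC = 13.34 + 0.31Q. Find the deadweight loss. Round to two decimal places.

Market equilibrium (private): 53.83 + 1.33Q = 120.25 - 0.94Q → Q_m = 29.2599.
Social marginal cost = private MC + MEC = 67.17 + 1.64Q.
Set SMC = demand: 67.17 + 1.64Q = 120.25 - 0.94Q → Q* = 20.5736.
Height of the DWL triangle at Q_m is SMC(Q_m) − demand(Q_m) = MEC(Q_m) = 22.4106.
DWL = ½ × 8.6863 × 22.4106 = 97.3326.

DWL = $97.33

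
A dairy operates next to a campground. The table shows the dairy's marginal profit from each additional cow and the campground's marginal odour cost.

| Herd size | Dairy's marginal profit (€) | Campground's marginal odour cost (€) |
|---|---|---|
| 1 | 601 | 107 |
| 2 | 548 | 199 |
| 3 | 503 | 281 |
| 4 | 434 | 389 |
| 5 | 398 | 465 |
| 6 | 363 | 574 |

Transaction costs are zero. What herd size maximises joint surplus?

4

Bargaining reaches the level where marginal profit last exceeds marginal odour cost.
That holds through level 4 (434 ≥ 389) but not at 5 (398 < 465).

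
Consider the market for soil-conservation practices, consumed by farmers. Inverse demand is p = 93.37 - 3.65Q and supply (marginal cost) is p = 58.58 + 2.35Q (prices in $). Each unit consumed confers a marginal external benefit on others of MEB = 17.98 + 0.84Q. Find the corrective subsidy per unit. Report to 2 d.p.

subsidy = $26.57 per unit

Social marginal benefit = demand + MEB = 111.35 - 2.81Q.
Set SMB = MC: 111.35 - 2.81Q = 58.58 + 2.35Q → Q* = 10.2267.
The Pigouvian subsidy equals MEB at Q*: 17.98 + 0.84×10.2267 = 26.5704.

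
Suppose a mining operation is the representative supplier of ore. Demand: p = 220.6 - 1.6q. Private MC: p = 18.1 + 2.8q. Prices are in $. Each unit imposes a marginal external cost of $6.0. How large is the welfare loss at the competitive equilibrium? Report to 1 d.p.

DWL = $4.1

Market equilibrium (private): 18.1 + 2.8q = 220.6 - 1.6q → q_m = 46.0227.
Social marginal cost = private MC + MEC = 24.1 + 2.8q.
Set SMC = demand: 24.1 + 2.8q = 220.6 - 1.6q → q* = 44.6591.
The welfare-loss triangle has base |q_m − q*| and height MEC(q_m) (the vertical gap between SMC and demand is zero at q* and MEC at q_m).
DWL = ½ × 1.3636 × 6.0000 = 4.0908.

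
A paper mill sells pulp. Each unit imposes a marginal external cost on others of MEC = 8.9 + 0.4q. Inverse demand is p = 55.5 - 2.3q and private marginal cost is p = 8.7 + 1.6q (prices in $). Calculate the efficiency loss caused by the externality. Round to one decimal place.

Market equilibrium (private): 8.7 + 1.6q = 55.5 - 2.3q → q_m = 12.0000.
Social marginal cost = private MC + MEC = 17.6 + 2.0q.
Set SMC = demand: 17.6 + 2.0q = 55.5 - 2.3q → q* = 8.8140.
Between q* and q_m the wedge SMC − demand runs linearly from 0 to MEC(q_m), so the loss is a triangle.
DWL = ½ × 3.1860 × 13.7000 = 21.8241.

DWL = $21.8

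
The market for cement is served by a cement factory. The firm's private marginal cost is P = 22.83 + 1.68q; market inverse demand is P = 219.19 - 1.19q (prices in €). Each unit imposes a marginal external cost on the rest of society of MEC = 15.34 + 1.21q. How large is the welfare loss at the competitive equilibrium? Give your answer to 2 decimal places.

DWL = €1179.99

Market equilibrium (private): 22.83 + 1.68q = 219.19 - 1.19q → q_m = 68.4181.
Social marginal cost = private MC + MEC = 38.17 + 2.89q.
Set SMC = demand: 38.17 + 2.89q = 219.19 - 1.19q → q* = 44.3676.
Between q* and q_m the wedge SMC − demand runs linearly from 0 to MEC(q_m), so the loss is a triangle.
DWL = ½ × 24.0505 × 98.1259 = 1179.9885.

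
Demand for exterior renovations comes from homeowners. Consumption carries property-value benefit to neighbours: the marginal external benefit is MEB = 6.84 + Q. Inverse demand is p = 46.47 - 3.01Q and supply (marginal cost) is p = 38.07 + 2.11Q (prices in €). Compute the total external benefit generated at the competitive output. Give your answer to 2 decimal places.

Market equilibrium (private): 38.07 + 2.11Q = 46.47 - 3.01Q → Q_m = 1.6406.
Total external benefit = ∫₀^{Q_m} (6.84 + 1.00Q) dQ = 6.84×1.6406 + ½×1.00×1.6406² = 12.5675.

€12.57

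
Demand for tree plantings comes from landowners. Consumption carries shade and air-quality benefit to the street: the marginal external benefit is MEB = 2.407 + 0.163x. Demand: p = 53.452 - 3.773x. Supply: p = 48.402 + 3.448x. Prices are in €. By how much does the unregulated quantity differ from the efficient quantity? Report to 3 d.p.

Market equilibrium (private): 48.402 + 3.448x = 53.452 - 3.773x → x_m = 0.6993.
Social marginal benefit = demand + MEB = 55.859 - 3.610x.
Set SMB = MC: 55.859 - 3.610x = 48.402 + 3.448x → x* = 1.0565.
Gap = |0.6993 − 1.0565| = 0.3572.

0.357 units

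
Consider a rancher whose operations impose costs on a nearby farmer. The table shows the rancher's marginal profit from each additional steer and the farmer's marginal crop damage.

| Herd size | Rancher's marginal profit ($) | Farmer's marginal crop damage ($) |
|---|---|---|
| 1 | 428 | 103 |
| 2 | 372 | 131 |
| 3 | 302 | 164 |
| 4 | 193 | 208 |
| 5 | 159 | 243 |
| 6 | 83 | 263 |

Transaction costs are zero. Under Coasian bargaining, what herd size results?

3

Bargaining reaches the level where marginal profit last exceeds marginal crop damage.
That holds through level 3 (302 ≥ 164) but not at 4 (193 < 208).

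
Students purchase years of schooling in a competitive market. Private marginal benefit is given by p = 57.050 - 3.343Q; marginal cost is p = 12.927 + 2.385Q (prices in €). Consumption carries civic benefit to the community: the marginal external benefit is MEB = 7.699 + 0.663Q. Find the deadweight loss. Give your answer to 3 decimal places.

DWL = €16.189

Market equilibrium (private): 12.927 + 2.385Q = 57.050 - 3.343Q → Q_m = 7.7030.
Social marginal benefit = demand + MEB = 64.749 - 2.680Q.
Set SMB = MC: 64.749 - 2.680Q = 12.927 + 2.385Q → Q* = 10.2314.
Height of the DWL triangle at Q_m is SMB(Q_m) − MC(Q_m) = MEB(Q_m) = 12.8061.
DWL = ½ × 2.5284 × 12.8061 = 16.1895.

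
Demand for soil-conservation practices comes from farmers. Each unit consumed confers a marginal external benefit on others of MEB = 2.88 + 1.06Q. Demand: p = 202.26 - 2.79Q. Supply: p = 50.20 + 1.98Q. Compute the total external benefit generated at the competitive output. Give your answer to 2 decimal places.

Market equilibrium (private): 50.20 + 1.98Q = 202.26 - 2.79Q → Q_m = 31.8784.
Total external benefit = ∫₀^{Q_m} (2.88 + 1.06Q) dQ = 2.88×31.8784 + ½×1.06×31.8784² = 630.4130.

630.41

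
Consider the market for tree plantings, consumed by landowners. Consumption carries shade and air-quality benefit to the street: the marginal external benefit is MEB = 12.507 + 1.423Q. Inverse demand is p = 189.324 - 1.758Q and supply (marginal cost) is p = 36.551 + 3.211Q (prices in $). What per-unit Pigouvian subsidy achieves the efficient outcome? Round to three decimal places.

subsidy = $78.833 per unit

Social marginal benefit = demand + MEB = 201.831 - 0.335Q.
Set SMB = MC: 201.831 - 0.335Q = 36.551 + 3.211Q → Q* = 46.6103.
The Pigouvian subsidy equals MEB at Q*: 12.507 + 1.423×46.6103 = 78.8335.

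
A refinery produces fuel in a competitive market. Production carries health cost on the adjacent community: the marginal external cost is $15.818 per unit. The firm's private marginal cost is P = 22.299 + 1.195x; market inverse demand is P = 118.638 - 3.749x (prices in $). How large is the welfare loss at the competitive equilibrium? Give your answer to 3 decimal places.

Market equilibrium (private): 22.299 + 1.195x = 118.638 - 3.749x → x_m = 19.4860.
Social marginal cost = private MC + MEC = 38.117 + 1.195x.
Set SMC = demand: 38.117 + 1.195x = 118.638 - 3.749x → x* = 16.2866.
The welfare-loss triangle has base |x_m − x*| and height MEC(x_m) (the vertical gap between SMC and demand is zero at x* and MEC at x_m).
DWL = ½ × 3.1994 × 15.8180 = 25.3041.

DWL = $25.304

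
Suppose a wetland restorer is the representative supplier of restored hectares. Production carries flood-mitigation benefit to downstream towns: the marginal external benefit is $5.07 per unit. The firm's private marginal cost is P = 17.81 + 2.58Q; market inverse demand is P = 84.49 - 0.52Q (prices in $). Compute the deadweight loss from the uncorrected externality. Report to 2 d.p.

Market equilibrium (private): 17.81 + 2.58Q = 84.49 - 0.52Q → Q_m = 21.5097.
Social marginal cost = private MC − MEB = 12.74 + 2.58Q.
Set SMC = demand: 12.74 + 2.58Q = 84.49 - 0.52Q → Q* = 23.1452.
Between Q* and Q_m the wedge demand − SMC runs linearly from 0 to MEB(Q_m), so the loss is a triangle.
DWL = ½ × 1.6355 × 5.0700 = 4.1460.

DWL = $4.15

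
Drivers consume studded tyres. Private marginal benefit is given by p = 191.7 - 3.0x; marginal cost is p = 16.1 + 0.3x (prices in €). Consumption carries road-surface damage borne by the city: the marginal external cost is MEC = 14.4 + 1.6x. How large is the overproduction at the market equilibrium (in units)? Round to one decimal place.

Market equilibrium (private): 16.1 + 0.3x = 191.7 - 3.0x → x_m = 53.2121.
Social marginal benefit = demand − MEC = 177.3 - 4.6x.
Set SMB = MC: 177.3 - 4.6x = 16.1 + 0.3x → x* = 32.8980.
Gap = |53.2121 − 32.8980| = 20.3141.

20.3 units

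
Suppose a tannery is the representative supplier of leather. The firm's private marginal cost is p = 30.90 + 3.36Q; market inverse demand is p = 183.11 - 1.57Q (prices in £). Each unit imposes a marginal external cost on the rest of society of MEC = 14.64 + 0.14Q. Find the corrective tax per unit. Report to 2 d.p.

Social marginal cost = private MC + MEC = 45.54 + 3.50Q.
Set SMC = demand: 45.54 + 3.50Q = 183.11 - 1.57Q → Q* = 27.1341.
The Pigouvian tax equals MEC at Q*: 14.64 + 0.14×27.1341 = 18.4388.

tax = £18.44 per unit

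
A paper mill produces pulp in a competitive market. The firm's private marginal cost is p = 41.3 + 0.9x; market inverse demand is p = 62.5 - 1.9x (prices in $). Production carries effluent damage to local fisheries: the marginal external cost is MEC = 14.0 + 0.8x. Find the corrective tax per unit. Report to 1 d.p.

tax = $15.6 per unit

Social marginal cost = private MC + MEC = 55.3 + 1.7x.
Set SMC = demand: 55.3 + 1.7x = 62.5 - 1.9x → x* = 2.0000.
The Pigouvian tax equals MEC at x*: 14.0 + 0.8×2.0000 = 15.6000.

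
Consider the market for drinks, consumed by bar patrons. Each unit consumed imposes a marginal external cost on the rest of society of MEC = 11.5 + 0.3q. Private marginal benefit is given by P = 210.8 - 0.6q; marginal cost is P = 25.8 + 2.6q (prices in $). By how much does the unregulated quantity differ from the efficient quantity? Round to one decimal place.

Market equilibrium (private): 25.8 + 2.6q = 210.8 - 0.6q → q_m = 57.8125.
Social marginal benefit = demand − MEC = 199.3 - 0.9q.
Set SMB = MC: 199.3 - 0.9q = 25.8 + 2.6q → q* = 49.5714.
Gap = |57.8125 − 49.5714| = 8.2411.

8.2 units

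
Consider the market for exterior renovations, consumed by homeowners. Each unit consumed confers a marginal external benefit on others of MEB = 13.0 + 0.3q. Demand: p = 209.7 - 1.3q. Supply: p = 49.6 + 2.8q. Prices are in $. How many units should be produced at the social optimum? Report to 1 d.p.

q* = 45.6

Social marginal benefit = demand + MEB = 222.7 - q.
Set SMB = MC: 222.7 - q = 49.6 + 2.8q → q* = 45.5526.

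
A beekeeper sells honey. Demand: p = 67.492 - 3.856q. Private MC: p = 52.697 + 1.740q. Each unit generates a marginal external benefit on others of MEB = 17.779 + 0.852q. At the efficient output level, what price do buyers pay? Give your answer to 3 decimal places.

P = 41.015

Social marginal cost = private MC − MEB = 34.918 + 0.888q.
Set SMC = demand: 34.918 + 0.888q = 67.492 - 3.856q → q* = 6.8664.
Consumer price on the demand curve at q*: 67.492 − 3.856×6.8664 = 41.0152.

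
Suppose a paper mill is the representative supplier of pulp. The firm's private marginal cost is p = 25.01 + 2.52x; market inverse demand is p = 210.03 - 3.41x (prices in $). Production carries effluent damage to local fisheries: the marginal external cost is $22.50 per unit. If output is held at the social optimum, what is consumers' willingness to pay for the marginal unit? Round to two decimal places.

Social marginal cost = private MC + MEC = 47.51 + 2.52x.
Set SMC = demand: 47.51 + 2.52x = 210.03 - 3.41x → x* = 27.4064.
Consumer price on the demand curve at x*: 210.03 − 3.41×27.4064 = 116.5742.

P = $116.57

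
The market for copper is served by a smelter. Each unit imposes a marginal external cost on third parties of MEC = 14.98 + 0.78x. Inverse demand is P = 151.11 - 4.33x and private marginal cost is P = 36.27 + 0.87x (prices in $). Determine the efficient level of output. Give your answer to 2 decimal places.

x* = 16.70

Social marginal cost = private MC + MEC = 51.25 + 1.65x.
Set SMC = demand: 51.25 + 1.65x = 151.11 - 4.33x → x* = 16.6990.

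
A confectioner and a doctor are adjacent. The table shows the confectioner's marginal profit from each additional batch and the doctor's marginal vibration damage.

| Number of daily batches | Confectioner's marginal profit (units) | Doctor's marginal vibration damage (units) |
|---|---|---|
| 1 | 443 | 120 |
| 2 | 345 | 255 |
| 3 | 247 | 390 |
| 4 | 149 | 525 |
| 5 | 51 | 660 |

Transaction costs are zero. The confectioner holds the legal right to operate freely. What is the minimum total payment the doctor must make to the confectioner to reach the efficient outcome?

447

Left alone the confectioner would choose level 5 (marginal profit stays positive).
Efficient level: k* = 2 (marginal profit ≥ marginal vibration damage through 2).
The doctor must at least cover the confectioner's forgone profit from cutting 5→2: 247 + 149 + 51 = 447.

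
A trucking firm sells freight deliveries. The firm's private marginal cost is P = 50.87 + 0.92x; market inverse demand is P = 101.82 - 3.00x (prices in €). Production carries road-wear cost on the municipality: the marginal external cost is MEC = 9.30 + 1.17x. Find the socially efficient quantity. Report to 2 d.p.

x* = 8.18

Social marginal cost = private MC + MEC = 60.17 + 2.09x.
Set SMC = demand: 60.17 + 2.09x = 101.82 - 3.00x → x* = 8.1827.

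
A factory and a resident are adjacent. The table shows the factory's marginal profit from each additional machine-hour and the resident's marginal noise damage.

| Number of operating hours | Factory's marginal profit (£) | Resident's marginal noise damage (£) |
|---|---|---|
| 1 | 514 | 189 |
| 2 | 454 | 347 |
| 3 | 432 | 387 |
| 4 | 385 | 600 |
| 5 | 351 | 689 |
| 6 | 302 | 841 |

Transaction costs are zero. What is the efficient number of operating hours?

Bargaining reaches the level where marginal profit last exceeds marginal noise damage.
That holds through level 3 (432 ≥ 387) but not at 4 (385 < 600).

3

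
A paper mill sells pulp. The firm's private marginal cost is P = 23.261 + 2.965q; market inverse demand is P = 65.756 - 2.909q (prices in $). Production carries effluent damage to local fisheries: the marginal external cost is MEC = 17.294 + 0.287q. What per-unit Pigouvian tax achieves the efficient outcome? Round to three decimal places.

tax = $18.468 per unit

Social marginal cost = private MC + MEC = 40.555 + 3.252q.
Set SMC = demand: 40.555 + 3.252q = 65.756 - 2.909q → q* = 4.0904.
The Pigouvian tax equals MEC at q*: 17.294 + 0.287×4.0904 = 18.4679.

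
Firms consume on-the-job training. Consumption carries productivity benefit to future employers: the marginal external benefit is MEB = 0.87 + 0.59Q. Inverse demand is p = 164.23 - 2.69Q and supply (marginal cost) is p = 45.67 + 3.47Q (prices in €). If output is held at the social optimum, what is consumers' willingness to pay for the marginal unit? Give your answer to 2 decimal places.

Social marginal benefit = demand + MEB = 165.10 - 2.10Q.
Set SMB = MC: 165.10 - 2.10Q = 45.67 + 3.47Q → Q* = 21.4417.
Consumer price on the demand curve at Q*: 164.23 − 2.69×21.4417 = 106.5518.

P = €106.55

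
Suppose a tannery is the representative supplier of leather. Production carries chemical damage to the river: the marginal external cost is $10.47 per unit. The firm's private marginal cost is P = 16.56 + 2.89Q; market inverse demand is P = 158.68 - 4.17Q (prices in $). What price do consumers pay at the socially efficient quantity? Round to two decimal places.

P = $80.92

Social marginal cost = private MC + MEC = 27.03 + 2.89Q.
Set SMC = demand: 27.03 + 2.89Q = 158.68 - 4.17Q → Q* = 18.6473.
Consumer price on the demand curve at Q*: 158.68 − 4.17×18.6473 = 80.9208.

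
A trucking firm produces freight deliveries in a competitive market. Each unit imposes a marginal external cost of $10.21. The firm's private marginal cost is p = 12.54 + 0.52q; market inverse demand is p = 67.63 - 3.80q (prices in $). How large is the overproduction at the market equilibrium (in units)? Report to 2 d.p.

Market equilibrium (private): 12.54 + 0.52q = 67.63 - 3.80q → q_m = 12.7523.
Social marginal cost = private MC + MEC = 22.75 + 0.52q.
Set SMC = demand: 22.75 + 0.52q = 67.63 - 3.80q → q* = 10.3889.
Gap = |12.7523 − 10.3889| = 2.3634.

2.36 units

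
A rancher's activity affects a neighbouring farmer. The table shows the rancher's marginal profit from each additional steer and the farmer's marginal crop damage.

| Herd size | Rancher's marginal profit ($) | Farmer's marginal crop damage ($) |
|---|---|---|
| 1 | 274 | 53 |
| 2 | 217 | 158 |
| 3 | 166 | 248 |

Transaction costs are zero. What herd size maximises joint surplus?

2

Bargaining reaches the level where marginal profit last exceeds marginal crop damage.
That holds through level 2 (217 ≥ 158) but not at 3 (166 < 248).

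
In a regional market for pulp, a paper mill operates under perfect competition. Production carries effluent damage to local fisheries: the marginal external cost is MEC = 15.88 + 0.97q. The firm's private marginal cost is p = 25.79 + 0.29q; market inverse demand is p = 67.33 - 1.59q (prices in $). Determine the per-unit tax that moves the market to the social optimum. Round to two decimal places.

Social marginal cost = private MC + MEC = 41.67 + 1.26q.
Set SMC = demand: 41.67 + 1.26q = 67.33 - 1.59q → q* = 9.0035.
The Pigouvian tax equals MEC at q*: 15.88 + 0.97×9.0035 = 24.6134.

tax = $24.61 per unit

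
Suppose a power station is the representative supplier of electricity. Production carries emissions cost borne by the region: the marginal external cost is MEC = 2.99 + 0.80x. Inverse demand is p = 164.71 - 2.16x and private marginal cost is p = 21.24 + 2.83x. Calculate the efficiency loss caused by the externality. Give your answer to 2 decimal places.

Market equilibrium (private): 21.24 + 2.83x = 164.71 - 2.16x → x_m = 28.7515.
Social marginal cost = private MC + MEC = 24.23 + 3.63x.
Set SMC = demand: 24.23 + 3.63x = 164.71 - 2.16x → x* = 24.2625.
Between x* and x_m the wedge SMC − demand runs linearly from 0 to MEC(x_m), so the loss is a triangle.
DWL = ½ × 4.4890 × 25.9912 = 58.3372.

DWL = 58.34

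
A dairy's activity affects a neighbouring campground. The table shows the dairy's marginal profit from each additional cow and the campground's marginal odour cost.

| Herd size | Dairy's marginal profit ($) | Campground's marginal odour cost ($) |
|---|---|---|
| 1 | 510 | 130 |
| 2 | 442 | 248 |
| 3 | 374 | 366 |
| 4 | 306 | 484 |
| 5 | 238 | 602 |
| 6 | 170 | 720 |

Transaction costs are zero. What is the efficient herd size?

Bargaining reaches the level where marginal profit last exceeds marginal odour cost.
That holds through level 3 (374 ≥ 366) but not at 4 (306 < 484).

3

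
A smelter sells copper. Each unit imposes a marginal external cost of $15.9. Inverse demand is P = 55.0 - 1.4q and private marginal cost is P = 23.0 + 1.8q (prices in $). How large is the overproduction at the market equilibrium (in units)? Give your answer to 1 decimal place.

5.0 units

Market equilibrium (private): 23.0 + 1.8q = 55.0 - 1.4q → q_m = 10.0000.
Social marginal cost = private MC + MEC = 38.9 + 1.8q.
Set SMC = demand: 38.9 + 1.8q = 55.0 - 1.4q → q* = 5.0313.
Gap = |10.0000 − 5.0313| = 4.9687.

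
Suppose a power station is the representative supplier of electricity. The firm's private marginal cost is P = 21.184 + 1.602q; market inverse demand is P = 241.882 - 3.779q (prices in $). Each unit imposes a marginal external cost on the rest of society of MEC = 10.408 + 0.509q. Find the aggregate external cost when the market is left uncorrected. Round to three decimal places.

Market equilibrium (private): 21.184 + 1.602q = 241.882 - 3.779q → q_m = 41.0143.
Total external cost = ∫₀^{q_m} (10.408 + 0.509q) dq = 10.408×41.0143 + ½×0.509×41.0143² = 854.9898.

$854.990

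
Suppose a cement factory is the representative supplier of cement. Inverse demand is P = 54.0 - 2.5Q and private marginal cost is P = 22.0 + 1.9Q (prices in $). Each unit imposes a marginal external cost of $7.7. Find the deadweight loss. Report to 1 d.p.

DWL = $6.7

Market equilibrium (private): 22.0 + 1.9Q = 54.0 - 2.5Q → Q_m = 7.2727.
Social marginal cost = private MC + MEC = 29.7 + 1.9Q.
Set SMC = demand: 29.7 + 1.9Q = 54.0 - 2.5Q → Q* = 5.5227.
Height of the DWL triangle at Q_m is SMC(Q_m) − demand(Q_m) = MEC(Q_m) = 7.7000.
DWL = ½ × 1.7500 × 7.7000 = 6.7375.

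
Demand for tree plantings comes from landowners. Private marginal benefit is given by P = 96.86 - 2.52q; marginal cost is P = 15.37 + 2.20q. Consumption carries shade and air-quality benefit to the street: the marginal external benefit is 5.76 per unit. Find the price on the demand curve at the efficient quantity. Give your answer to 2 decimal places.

P = 50.28

Social marginal benefit = demand + MEB = 102.62 - 2.52q.
Set SMB = MC: 102.62 - 2.52q = 15.37 + 2.20q → q* = 18.4852.
Consumer price on the demand curve at q*: 96.86 − 2.52×18.4852 = 50.2773.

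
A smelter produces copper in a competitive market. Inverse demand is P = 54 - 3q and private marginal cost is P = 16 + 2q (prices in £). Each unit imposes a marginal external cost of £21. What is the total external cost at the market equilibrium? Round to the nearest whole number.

Market equilibrium (private): 16 + 2q = 54 - 3q → q_m = 7.6000.
Total external cost = MEC × q_m = 21 × 7.6000 = 159.6000.

£160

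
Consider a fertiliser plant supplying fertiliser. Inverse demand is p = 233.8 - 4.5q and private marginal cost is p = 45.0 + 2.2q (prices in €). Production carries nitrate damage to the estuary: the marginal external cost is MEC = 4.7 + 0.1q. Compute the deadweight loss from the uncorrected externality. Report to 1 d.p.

DWL = €4.2

Market equilibrium (private): 45.0 + 2.2q = 233.8 - 4.5q → q_m = 28.1791.
Social marginal cost = private MC + MEC = 49.7 + 2.3q.
Set SMC = demand: 49.7 + 2.3q = 233.8 - 4.5q → q* = 27.0735.
The welfare-loss triangle has base |q_m − q*| and height MEC(q_m) (the vertical gap between SMC and demand is zero at q* and MEC at q_m).
DWL = ½ × 1.1056 × 7.5179 = 4.1559.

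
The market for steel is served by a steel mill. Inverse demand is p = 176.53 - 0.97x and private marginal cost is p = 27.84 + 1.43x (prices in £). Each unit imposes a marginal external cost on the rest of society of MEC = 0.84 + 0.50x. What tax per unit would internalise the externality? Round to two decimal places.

tax = £26.33 per unit

Social marginal cost = private MC + MEC = 28.68 + 1.93x.
Set SMC = demand: 28.68 + 1.93x = 176.53 - 0.97x → x* = 50.9828.
The Pigouvian tax equals MEC at x*: 0.84 + 0.50×50.9828 = 26.3314.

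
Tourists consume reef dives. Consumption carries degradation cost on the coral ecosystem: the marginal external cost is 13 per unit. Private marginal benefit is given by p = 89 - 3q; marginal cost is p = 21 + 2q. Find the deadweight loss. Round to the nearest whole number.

Market equilibrium (private): 21 + 2q = 89 - 3q → q_m = 13.6000.
Social marginal benefit = demand − MEC = 76 - 3q.
Set SMB = MC: 76 - 3q = 21 + 2q → q* = 11.0000.
The welfare-loss triangle has base |q_m − q*| and height MEC(q_m) (the vertical gap between SMB and MC is zero at q* and MEC at q_m).
DWL = ½ × 2.6000 × 13.0000 = 16.9000.

DWL = 17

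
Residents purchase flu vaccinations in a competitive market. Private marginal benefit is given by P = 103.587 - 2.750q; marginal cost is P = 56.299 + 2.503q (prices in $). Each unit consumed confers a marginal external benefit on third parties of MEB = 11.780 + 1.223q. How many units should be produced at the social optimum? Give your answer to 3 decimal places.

q* = 14.657

Social marginal benefit = demand + MEB = 115.367 - 1.527q.
Set SMB = MC: 115.367 - 1.527q = 56.299 + 2.503q → q* = 14.6571.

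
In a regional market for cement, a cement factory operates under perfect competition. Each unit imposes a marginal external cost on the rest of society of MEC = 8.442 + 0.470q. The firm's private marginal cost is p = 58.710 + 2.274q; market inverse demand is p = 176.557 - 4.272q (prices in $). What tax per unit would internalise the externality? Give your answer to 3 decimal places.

Social marginal cost = private MC + MEC = 67.152 + 2.744q.
Set SMC = demand: 67.152 + 2.744q = 176.557 - 4.272q → q* = 15.5936.
The Pigouvian tax equals MEC at q*: 8.442 + 0.470×15.5936 = 15.7710.

tax = $15.771 per unit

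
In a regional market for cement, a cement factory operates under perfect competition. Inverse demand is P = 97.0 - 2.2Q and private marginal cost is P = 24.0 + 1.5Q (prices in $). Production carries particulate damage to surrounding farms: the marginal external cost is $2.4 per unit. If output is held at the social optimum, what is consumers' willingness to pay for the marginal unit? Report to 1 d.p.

P = $55.0

Social marginal cost = private MC + MEC = 26.4 + 1.5Q.
Set SMC = demand: 26.4 + 1.5Q = 97.0 - 2.2Q → Q* = 19.0811.
Consumer price on the demand curve at Q*: 97.0 − 2.2×19.0811 = 55.0216.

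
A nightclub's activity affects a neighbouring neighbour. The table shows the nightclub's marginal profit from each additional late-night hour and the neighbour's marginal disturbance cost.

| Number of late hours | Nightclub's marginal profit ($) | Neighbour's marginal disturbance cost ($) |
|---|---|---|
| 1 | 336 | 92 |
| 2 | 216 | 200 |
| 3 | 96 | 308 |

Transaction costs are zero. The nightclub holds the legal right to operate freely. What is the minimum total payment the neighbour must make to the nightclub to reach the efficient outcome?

$96

Left alone the nightclub would choose level 3 (marginal profit stays positive).
Efficient level: k* = 2 (marginal profit ≥ marginal disturbance cost through 2).
The neighbour must at least cover the nightclub's forgone profit from cutting 3→2: 96 = 96.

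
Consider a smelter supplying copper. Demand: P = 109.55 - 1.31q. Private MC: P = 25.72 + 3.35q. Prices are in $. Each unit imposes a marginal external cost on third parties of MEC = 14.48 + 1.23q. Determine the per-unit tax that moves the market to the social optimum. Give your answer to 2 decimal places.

Social marginal cost = private MC + MEC = 40.20 + 4.58q.
Set SMC = demand: 40.20 + 4.58q = 109.55 - 1.31q → q* = 11.7742.
The Pigouvian tax equals MEC at q*: 14.48 + 1.23×11.7742 = 28.9623.

tax = $28.96 per unit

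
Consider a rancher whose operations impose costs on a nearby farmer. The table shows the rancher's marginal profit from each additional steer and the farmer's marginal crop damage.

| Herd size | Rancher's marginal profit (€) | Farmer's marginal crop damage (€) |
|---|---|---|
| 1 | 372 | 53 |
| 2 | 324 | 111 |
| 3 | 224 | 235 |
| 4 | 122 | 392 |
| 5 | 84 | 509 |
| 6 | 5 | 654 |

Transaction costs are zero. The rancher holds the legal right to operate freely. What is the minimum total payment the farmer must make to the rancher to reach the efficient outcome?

Left alone the rancher would choose level 6 (marginal profit stays positive).
Efficient level: k* = 2 (marginal profit ≥ marginal crop damage through 2).
The farmer must at least cover the rancher's forgone profit from cutting 6→2: 224 + 122 + 84 + 5 = 435.

€435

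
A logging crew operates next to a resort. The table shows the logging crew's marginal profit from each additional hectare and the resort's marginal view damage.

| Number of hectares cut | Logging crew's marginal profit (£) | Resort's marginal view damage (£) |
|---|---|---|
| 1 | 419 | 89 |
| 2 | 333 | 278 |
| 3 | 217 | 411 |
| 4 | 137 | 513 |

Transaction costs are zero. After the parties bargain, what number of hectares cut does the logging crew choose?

2

Bargaining reaches the level where marginal profit last exceeds marginal view damage.
That holds through level 2 (333 ≥ 278) but not at 3 (217 < 411).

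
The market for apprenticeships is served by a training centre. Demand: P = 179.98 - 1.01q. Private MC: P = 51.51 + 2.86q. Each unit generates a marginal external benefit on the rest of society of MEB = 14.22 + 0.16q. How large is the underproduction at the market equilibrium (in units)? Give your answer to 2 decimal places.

Market equilibrium (private): 51.51 + 2.86q = 179.98 - 1.01q → q_m = 33.1964.
Social marginal cost = private MC − MEB = 37.29 + 2.70q.
Set SMC = demand: 37.29 + 2.70q = 179.98 - 1.01q → q* = 38.4609.
Gap = |33.1964 − 38.4609| = 5.2645.

5.26 units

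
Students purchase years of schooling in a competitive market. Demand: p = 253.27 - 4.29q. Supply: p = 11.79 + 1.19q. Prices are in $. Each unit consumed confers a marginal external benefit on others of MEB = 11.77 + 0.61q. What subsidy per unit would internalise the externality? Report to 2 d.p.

Social marginal benefit = demand + MEB = 265.04 - 3.68q.
Set SMB = MC: 265.04 - 3.68q = 11.79 + 1.19q → q* = 52.0021.
The Pigouvian subsidy equals MEB at q*: 11.77 + 0.61×52.0021 = 43.4913.

subsidy = $43.49 per unit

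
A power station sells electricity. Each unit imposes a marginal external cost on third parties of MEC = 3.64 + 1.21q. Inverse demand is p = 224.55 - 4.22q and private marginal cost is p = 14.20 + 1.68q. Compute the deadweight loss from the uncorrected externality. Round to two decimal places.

Market equilibrium (private): 14.20 + 1.68q = 224.55 - 4.22q → q_m = 35.6525.
Social marginal cost = private MC + MEC = 17.84 + 2.89q.
Set SMC = demand: 17.84 + 2.89q = 224.55 - 4.22q → q* = 29.0731.
The loss is the area between SMC and demand from q* to q_m; with linear curves that's a triangle of height MEC(q_m).
DWL = ½ × 6.5794 × 46.7796 = 153.8909.

DWL = 153.89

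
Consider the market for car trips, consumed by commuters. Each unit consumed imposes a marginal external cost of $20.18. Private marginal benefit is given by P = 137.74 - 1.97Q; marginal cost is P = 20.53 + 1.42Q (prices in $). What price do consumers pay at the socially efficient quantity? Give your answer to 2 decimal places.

Social marginal benefit = demand − MEC = 117.56 - 1.97Q.
Set SMB = MC: 117.56 - 1.97Q = 20.53 + 1.42Q → Q* = 28.6224.
Consumer price on the demand curve at Q*: 137.74 − 1.97×28.6224 = 81.3539.

P = $81.35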